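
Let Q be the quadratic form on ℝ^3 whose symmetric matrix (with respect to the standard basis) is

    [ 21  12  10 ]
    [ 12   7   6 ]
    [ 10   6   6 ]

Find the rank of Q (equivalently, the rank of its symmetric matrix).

3

Applying the same elementary operations to the rows and columns of A produces a congruent diagonal matrix with entries 21, 1/7, 2/3.
So there are 3 positive pivots.
The rank is the number of nonzero pivots: 3.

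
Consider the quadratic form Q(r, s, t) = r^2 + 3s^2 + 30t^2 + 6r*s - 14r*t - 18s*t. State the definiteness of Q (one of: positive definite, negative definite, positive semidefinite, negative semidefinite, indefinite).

The symmetric matrix is A = [[1, 3, -7], [3, 3, -9], [-7, -9, 30]].
Row-reducing A symmetrically gives the diagonal entries 1, -6, 5.
That gives 2 positive, 1 negative pivots.
Hence Q is indefinite.

indefinite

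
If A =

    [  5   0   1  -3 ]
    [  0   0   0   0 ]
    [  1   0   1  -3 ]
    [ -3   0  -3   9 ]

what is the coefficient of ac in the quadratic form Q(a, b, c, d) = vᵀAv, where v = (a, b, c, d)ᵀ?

The coefficient of ac is A[1,3] + A[3,1] = 2·1 = 2.

2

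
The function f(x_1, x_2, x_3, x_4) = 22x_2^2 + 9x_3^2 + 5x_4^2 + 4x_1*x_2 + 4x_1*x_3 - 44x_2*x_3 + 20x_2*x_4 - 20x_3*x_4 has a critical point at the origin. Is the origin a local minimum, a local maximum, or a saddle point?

saddle point

The Hessian at the origin is H = [[0, 4, 4, 0], [4, 44, -44, 20], [4, -44, 18, -20], [0, 20, -20, 10]].
H is indefinite, so the origin is a saddle point.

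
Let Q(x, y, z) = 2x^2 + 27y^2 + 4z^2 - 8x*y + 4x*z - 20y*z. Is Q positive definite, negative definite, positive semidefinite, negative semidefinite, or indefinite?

positive definite

The associated matrix is A = [[2, -4, 2], [-4, 27, -10], [2, -10, 4]].
Row-reducing A symmetrically gives the diagonal entries 2, 19, 2/19.
That gives 3 positive pivots.
Hence Q is positive definite.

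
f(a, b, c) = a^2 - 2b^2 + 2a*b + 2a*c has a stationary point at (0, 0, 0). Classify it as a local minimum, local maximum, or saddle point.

The Hessian at the origin is H = [[2, 2, 2], [2, -4, 0], [2, 0, 0]].
Symmetric row and column elimination reduces H to a congruent diagonal form with pivots 2, -6, -4/3.
That gives 1 positive, 2 negative pivots.
H is indefinite, so the origin is a saddle point.

saddle point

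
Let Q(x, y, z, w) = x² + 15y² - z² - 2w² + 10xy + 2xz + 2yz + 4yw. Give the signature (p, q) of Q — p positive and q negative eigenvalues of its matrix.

The associated matrix is A = [[1, 5, 1, 0], [5, 15, 1, 2], [1, 1, -1, 0], [0, 2, 0, -2]].
Symmetric row and column elimination reduces A to a congruent diagonal form with pivots 1, -10, -2/5, 0.
So there are 1 positive, 2 negative, 1 zero pivots.

(1, 2)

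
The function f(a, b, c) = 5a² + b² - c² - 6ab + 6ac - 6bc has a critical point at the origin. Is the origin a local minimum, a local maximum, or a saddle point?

saddle point

The Hessian at the origin is H = [[10, -6, 6], [-6, 2, -6], [6, -6, -2]].
Congruent diagonalization of H (simultaneous row and column reduction) yields pivots 10, -8/5, -2.
That gives 1 positive, 2 negative pivots.
H is indefinite, so the origin is a saddle point.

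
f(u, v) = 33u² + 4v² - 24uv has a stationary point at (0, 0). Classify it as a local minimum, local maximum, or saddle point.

The Hessian at the origin is H = [[66, -24], [-24, 8]].
det H = 66·8 − (-24)² = -48 < 0, so H is indefinite.
Therefore the origin is a saddle point.

saddle point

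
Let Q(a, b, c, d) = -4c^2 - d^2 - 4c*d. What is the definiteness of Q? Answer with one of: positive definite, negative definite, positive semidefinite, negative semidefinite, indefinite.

Write A = [[0, 0, 0, 0], [0, 0, 0, 0], [0, 0, -4, -2], [0, 0, -2, -1]].
Applying the same elementary operations to the rows and columns of A produces a congruent diagonal matrix with entries 0, 0, -4, 0.
Counting signs: 1 negative, 3 zero.
Hence Q is negative semidefinite.

negative semidefinite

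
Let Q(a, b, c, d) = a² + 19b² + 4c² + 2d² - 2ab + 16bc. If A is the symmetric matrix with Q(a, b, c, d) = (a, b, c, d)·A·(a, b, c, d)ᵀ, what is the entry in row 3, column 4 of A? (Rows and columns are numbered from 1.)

0

The coefficient of c·d in Q is 0. For a symmetric A this equals A[3,4] + A[4,3] = 2·A[3,4].
So A[3,4] = 0/2 = 0.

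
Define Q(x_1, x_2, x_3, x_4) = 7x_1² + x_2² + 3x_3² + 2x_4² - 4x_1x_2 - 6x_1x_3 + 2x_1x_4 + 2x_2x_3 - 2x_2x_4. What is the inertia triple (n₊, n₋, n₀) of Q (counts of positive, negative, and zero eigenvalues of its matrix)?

The associated matrix is A = [[7, -2, -3, 1], [-2, 1, 1, -1], [-3, 1, 3, 0], [1, -1, 0, 2]].
Congruent diagonalization of A (simultaneous row and column reduction) yields pivots 7, 3/7, 5/3, 2/5.
That gives 4 positive pivots.

(4, 0, 0)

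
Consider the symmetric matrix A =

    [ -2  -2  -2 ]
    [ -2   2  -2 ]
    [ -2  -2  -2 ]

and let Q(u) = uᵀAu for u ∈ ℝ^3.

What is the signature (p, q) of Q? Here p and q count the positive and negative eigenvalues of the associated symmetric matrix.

Row-reducing A symmetrically gives the diagonal entries -2, 4, 0.
So there are 1 positive, 1 negative, 1 zero pivots.

(1, 1)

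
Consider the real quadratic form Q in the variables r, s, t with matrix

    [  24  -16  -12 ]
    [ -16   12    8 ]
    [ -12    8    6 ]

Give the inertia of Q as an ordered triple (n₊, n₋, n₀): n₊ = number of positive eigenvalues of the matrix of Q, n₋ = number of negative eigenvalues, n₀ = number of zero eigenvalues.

Congruent diagonalization of A (simultaneous row and column reduction) yields pivots 24, 4/3, 0.
So there are 2 positive, 1 zero pivots.

(2, 0, 1)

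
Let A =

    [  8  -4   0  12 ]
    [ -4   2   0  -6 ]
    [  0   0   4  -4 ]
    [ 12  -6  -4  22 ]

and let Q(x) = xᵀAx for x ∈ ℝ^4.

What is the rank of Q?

2

Row-reducing A symmetrically gives the diagonal entries 8, 0, 4, 0.
That gives 2 positive, 2 zero pivots.
The rank is the number of nonzero pivots: 2.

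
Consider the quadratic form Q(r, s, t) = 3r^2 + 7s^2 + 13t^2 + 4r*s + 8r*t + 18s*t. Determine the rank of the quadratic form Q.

The associated matrix is A = [[3, 2, 4], [2, 7, 9], [4, 9, 13]].
An LDLᵀ factorisation of A has diagonal entries 3, 17/3, 10/17.
That gives 3 positive pivots.
The rank is the number of nonzero pivots: 3.

3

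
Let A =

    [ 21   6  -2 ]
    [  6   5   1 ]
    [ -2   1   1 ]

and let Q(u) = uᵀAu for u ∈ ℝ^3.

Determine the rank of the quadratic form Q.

3

Congruent diagonalization of A (simultaneous row and column reduction) yields pivots 21, 23/7, 4/69.
That gives 3 positive pivots.
The rank is the number of nonzero pivots: 3.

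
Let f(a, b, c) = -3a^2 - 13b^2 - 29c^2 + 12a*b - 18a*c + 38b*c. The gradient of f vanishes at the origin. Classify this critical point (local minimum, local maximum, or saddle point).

The Hessian at the origin is H = [[-6, 12, -18], [12, -26, 38], [-18, 38, -58]].
An LDLᵀ factorisation of H has diagonal entries -6, -2, -2.
So there are 3 negative pivots.
H is negative definite, so the origin is a strict local maximum.

local maximum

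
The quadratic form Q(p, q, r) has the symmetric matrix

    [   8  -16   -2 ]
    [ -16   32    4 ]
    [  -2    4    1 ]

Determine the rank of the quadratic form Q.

2

Row-reducing A symmetrically gives the diagonal entries 8, 0, 1/2.
So there are 2 positive, 1 zero pivots.
The rank is the number of nonzero pivots: 2.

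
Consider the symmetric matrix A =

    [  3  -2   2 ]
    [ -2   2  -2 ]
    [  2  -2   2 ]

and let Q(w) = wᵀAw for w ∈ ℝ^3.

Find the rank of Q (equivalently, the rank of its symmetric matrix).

2

Symmetric row and column elimination reduces A to a congruent diagonal form with pivots 3, 2/3, 0.
That gives 2 positive, 1 zero pivots.
The rank is the number of nonzero pivots: 2.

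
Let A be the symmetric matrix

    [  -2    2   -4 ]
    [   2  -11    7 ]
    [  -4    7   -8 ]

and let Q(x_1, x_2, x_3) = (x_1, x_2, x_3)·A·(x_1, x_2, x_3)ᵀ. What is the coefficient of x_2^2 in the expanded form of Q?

The coefficient of x_2^2 is the diagonal entry A[2,2] = -11.

-11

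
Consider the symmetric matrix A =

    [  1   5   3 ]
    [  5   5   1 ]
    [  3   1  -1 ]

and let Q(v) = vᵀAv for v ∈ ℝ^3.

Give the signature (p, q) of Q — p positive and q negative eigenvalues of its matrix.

(1, 2)

An LDLᵀ factorisation of A has diagonal entries 1, -20, -1/5.
That gives 1 positive, 2 negative pivots.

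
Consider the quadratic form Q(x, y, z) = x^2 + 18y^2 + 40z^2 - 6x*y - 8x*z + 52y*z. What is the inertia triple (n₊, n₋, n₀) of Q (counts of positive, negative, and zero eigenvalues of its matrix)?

(3, 0, 0)

The symmetric matrix is A = [[1, -3, -4], [-3, 18, 26], [-4, 26, 40]].
Symmetric row and column elimination reduces A to a congruent diagonal form with pivots 1, 9, 20/9.
So there are 3 positive pivots.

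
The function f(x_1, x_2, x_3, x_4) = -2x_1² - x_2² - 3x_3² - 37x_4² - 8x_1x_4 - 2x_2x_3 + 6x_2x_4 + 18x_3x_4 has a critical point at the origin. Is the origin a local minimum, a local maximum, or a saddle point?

local maximum

The Hessian at the origin is H = [[-4, 0, 0, -8], [0, -2, -2, 6], [0, -2, -6, 18], [-8, 6, 18, -74]].
Congruent diagonalization of H (simultaneous row and column reduction) yields pivots -4, -2, -4, -4.
Counting signs: 4 negative.
H is negative definite, so the origin is a strict local maximum.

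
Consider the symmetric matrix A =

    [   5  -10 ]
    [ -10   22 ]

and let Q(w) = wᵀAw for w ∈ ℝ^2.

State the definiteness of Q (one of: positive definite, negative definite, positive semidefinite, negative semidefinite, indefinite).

positive definite

For the 2×2 matrix [[5, -10], [-10, 22]]: det = 5·22 − (-10)² = 10, trace = 27.
det > 0 so both eigenvalues share the sign of the trace; trace = 27 > 0 ⇒ both positive.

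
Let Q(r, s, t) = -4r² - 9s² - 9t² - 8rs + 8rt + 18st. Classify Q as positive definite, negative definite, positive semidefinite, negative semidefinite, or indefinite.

negative semidefinite

The symmetric matrix is A = [[-4, -4, 4], [-4, -9, 9], [4, 9, -9]].
Symmetric row and column elimination reduces A to a congruent diagonal form with pivots -4, -5, 0.
Counting signs: 2 negative, 1 zero.
Hence Q is negative semidefinite.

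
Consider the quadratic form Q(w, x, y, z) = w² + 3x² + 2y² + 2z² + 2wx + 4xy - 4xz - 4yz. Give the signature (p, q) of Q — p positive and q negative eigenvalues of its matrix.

The associated matrix is A = [[1, 1, 0, 0], [1, 3, 2, -2], [0, 2, 2, -2], [0, -2, -2, 2]].
Row-reducing A symmetrically gives the diagonal entries 1, 2, 0, 0.
So there are 2 positive, 2 zero pivots.

(2, 0)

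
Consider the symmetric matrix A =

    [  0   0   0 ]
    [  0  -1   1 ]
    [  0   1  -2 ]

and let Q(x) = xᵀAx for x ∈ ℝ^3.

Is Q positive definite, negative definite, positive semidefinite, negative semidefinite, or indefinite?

negative semidefinite

Congruent diagonalization of A (simultaneous row and column reduction) yields pivots 0, -1, -1.
Counting signs: 2 negative, 1 zero.
Hence Q is negative semidefinite.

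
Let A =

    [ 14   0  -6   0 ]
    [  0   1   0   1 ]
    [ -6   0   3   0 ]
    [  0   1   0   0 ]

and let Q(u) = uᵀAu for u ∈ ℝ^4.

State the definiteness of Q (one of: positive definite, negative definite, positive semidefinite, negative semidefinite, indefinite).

Row-reducing A symmetrically gives the diagonal entries 14, 1, 3/7, -1.
So there are 3 positive, 1 negative pivots.
Hence Q is indefinite.

indefinite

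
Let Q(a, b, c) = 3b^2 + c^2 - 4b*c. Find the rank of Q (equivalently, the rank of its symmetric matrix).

2

The symmetric matrix is A = [[0, 0, 0], [0, 3, -2], [0, -2, 1]].
Symmetric row and column elimination reduces A to a congruent diagonal form with pivots 0, 3, -1/3.
Counting signs: 1 positive, 1 negative, 1 zero.
The rank is the number of nonzero pivots: 2.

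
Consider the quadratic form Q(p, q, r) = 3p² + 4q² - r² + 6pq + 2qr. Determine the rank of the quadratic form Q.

3

Write A = [[3, 3, 0], [3, 4, 1], [0, 1, -1]].
Applying the same elementary operations to the rows and columns of A produces a congruent diagonal matrix with entries 3, 1, -2.
Counting signs: 2 positive, 1 negative.
The rank is the number of nonzero pivots: 3.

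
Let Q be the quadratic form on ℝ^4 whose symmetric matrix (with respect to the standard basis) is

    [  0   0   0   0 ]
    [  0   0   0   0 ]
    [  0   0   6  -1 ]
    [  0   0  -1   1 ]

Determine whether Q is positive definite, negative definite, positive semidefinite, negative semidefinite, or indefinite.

positive semidefinite

Symmetric row and column elimination reduces A to a congruent diagonal form with pivots 0, 0, 6, 5/6.
So there are 2 positive, 2 zero pivots.
Hence Q is positive semidefinite.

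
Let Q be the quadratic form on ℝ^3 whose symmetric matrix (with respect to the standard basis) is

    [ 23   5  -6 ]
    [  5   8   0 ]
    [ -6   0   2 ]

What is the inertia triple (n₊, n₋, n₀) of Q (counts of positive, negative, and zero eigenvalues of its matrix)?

(3, 0, 0)

Congruent diagonalization of A (simultaneous row and column reduction) yields pivots 23, 159/23, 10/53.
Counting signs: 3 positive.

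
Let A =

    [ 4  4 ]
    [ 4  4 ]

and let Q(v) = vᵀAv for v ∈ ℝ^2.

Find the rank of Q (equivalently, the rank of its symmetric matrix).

Row-reducing A symmetrically gives the diagonal entries 4, 0.
So there are 1 positive, 1 zero pivots.
The rank is the number of nonzero pivots: 1.

1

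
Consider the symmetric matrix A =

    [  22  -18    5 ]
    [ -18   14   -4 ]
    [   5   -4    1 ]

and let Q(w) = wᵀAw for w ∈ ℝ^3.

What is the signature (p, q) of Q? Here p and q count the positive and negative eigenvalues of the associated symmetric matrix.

Congruent diagonalization of A (simultaneous row and column reduction) yields pivots 22, -8/11, -1/8.
That gives 1 positive, 2 negative pivots.

(1, 2)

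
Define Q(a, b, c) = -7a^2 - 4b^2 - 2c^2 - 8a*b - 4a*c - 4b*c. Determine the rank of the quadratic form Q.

3

Write A = [[-7, -4, -2], [-4, -4, -2], [-2, -2, -2]].
Applying the same elementary operations to the rows and columns of A produces a congruent diagonal matrix with entries -7, -12/7, -1.
Counting signs: 3 negative.
The rank is the number of nonzero pivots: 3.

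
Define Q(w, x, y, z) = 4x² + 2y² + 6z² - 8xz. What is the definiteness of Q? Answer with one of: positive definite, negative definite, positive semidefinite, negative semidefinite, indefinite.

positive semidefinite

The associated matrix is A = [[0, 0, 0, 0], [0, 4, 0, -4], [0, 0, 2, 0], [0, -4, 0, 6]].
Row-reducing A symmetrically gives the diagonal entries 0, 4, 2, 2.
So there are 3 positive, 1 zero pivots.
Hence Q is positive semidefinite.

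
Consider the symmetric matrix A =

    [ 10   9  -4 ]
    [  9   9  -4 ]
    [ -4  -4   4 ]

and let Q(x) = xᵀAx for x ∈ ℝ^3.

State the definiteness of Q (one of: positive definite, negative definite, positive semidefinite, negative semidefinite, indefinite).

Leading principal minors: Δ_1 = 10, Δ_2 = 9, Δ_3 = 20.
All leading principal minors are positive, so by Sylvester's criterion Q is positive definite.

positive definite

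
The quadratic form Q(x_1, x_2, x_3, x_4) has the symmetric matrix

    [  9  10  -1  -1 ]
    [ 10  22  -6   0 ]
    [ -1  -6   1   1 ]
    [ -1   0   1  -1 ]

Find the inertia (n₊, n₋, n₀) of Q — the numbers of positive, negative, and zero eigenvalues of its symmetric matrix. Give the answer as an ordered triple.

Symmetric row and column elimination reduces A to a congruent diagonal form with pivots 9, 98/9, -64/49, 1/4.
That gives 3 positive, 1 negative pivots.

(3, 1, 0)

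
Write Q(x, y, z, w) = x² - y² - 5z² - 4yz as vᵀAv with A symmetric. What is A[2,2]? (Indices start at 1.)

-1

The coefficient of y² in Q is -1, and that is exactly A[2,2].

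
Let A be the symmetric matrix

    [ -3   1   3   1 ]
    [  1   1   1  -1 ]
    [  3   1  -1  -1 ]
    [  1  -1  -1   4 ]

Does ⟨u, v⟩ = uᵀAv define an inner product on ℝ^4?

Row-reducing A symmetrically gives the diagonal entries -3, 4/3, -1, 5.
That gives 2 positive, 2 negative pivots.
Hence Q is indefinite.
⟨·,·⟩ is an inner product exactly when A is positive definite.

no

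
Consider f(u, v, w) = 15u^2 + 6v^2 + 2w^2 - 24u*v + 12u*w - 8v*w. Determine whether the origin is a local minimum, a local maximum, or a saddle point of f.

saddle point

The Hessian at the origin is H = [[30, -24, 12], [-24, 12, -8], [12, -8, 4]].
Row-reducing H symmetrically gives the diagonal entries 30, -36/5, -4/9.
Counting signs: 1 positive, 2 negative.
H is indefinite, so the origin is a saddle point.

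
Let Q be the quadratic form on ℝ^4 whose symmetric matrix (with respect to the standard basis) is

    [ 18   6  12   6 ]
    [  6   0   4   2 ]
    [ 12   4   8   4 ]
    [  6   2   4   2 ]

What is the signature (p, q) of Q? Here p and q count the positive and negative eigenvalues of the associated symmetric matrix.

Congruent diagonalization of A (simultaneous row and column reduction) yields pivots 18, -2, 0, 0.
That gives 1 positive, 1 negative, 2 zero pivots.

(1, 1)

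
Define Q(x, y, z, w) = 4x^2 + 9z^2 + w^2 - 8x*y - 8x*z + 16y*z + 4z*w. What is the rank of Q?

4

The symmetric matrix is A = [[4, -4, -4, 0], [-4, 0, 8, 0], [-4, 8, 9, 2], [0, 0, 2, 1]].
Symmetric row and column elimination reduces A to a congruent diagonal form with pivots 4, -4, 9, 5/9.
That gives 3 positive, 1 negative pivots.
The rank is the number of nonzero pivots: 4.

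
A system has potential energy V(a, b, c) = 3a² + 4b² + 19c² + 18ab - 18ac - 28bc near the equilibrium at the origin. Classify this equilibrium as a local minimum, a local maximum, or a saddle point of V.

The Hessian at the origin is H = [[6, 18, -18], [18, 8, -28], [-18, -28, 38]].
An LDLᵀ factorisation of H has diagonal entries 6, -46, -30/23.
So there are 1 positive, 2 negative pivots.
H is indefinite, so the origin is a saddle point.

saddle point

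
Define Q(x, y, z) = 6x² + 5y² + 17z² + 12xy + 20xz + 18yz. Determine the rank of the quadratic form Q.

The symmetric matrix is A = [[6, 6, 10], [6, 5, 9], [10, 9, 17]].
Applying the same elementary operations to the rows and columns of A produces a congruent diagonal matrix with entries 6, -1, 4/3.
Counting signs: 2 positive, 1 negative.
The rank is the number of nonzero pivots: 3.

3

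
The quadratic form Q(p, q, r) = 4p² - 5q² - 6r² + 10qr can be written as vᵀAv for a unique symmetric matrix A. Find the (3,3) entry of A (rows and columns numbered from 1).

-6

The coefficient of r² in Q is -6, and that is exactly A[3,3].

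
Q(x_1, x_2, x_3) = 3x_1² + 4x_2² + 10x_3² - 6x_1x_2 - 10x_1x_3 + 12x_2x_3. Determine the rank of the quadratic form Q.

3

Write A = [[3, -3, -5], [-3, 4, 6], [-5, 6, 10]].
Row-reducing A symmetrically gives the diagonal entries 3, 1, 2/3.
So there are 3 positive pivots.
The rank is the number of nonzero pivots: 3.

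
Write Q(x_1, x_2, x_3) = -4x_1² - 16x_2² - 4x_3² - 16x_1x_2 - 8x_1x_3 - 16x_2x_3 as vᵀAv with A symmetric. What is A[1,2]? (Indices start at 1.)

The coefficient of x_1·x_2 in Q is -16. For a symmetric A this equals A[1,2] + A[2,1] = 2·A[1,2].
So A[1,2] = -16/2 = -8.

-8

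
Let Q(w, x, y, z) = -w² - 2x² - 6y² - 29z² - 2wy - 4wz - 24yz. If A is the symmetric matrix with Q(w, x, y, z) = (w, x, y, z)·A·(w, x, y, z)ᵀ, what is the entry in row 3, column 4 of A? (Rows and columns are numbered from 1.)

The coefficient of y·z in Q is -24. For a symmetric A this equals A[3,4] + A[4,3] = 2·A[3,4].
So A[3,4] = -24/2 = -12.

-12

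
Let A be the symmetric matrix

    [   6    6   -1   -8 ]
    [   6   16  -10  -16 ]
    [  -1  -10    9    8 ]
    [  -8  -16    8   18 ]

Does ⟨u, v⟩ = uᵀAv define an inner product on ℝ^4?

Leading principal minors: Δ_1 = 6, Δ_2 = 60, Δ_3 = 44, Δ_4 = 24.
All leading principal minors are positive, so by Sylvester's criterion Q is positive definite.
⟨·,·⟩ is an inner product exactly when A is positive definite.

yes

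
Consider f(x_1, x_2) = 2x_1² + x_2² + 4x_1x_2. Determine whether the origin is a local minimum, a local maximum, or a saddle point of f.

The Hessian at the origin is H = [[4, 4], [4, 2]].
det H = 4·2 − (4)² = -8 < 0, so H is indefinite.
Therefore the origin is a saddle point.

saddle point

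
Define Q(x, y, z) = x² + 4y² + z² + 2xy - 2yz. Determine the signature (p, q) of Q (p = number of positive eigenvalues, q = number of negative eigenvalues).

(3, 0)

Write A = [[1, 1, 0], [1, 4, -1], [0, -1, 1]].
An LDLᵀ factorisation of A has diagonal entries 1, 3, 2/3.
So there are 3 positive pivots.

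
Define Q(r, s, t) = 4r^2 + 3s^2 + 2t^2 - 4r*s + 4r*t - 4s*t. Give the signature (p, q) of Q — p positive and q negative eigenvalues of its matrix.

(3, 0)

Write A = [[4, -2, 2], [-2, 3, -2], [2, -2, 2]].
Applying the same elementary operations to the rows and columns of A produces a congruent diagonal matrix with entries 4, 2, 1/2.
That gives 3 positive pivots.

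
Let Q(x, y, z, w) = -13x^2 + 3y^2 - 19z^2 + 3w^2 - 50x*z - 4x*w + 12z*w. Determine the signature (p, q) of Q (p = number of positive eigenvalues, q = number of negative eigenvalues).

(2, 2)

The symmetric matrix is A = [[-13, 0, -25, -2], [0, 3, 0, 0], [-25, 0, -19, 6], [-2, 0, 6, 3]].
Congruent diagonalization of A (simultaneous row and column reduction) yields pivots -13, 3, 378/13, -5/189.
So there are 2 positive, 2 negative pivots.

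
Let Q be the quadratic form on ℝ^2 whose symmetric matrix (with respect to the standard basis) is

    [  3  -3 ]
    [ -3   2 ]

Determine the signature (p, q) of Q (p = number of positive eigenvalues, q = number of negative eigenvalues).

(1, 1)

An LDLᵀ factorisation of A has diagonal entries 3, -1.
That gives 1 positive, 1 negative pivots.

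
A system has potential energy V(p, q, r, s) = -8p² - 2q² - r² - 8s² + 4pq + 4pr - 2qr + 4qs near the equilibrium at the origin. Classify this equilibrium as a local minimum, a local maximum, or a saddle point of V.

local maximum

The Hessian at the origin is H = [[-16, 4, 4, 0], [4, -4, -2, 4], [4, -2, -2, 0], [0, 4, 0, -16]].
An LDLᵀ factorisation of H has diagonal entries -16, -3, -2/3, -8.
So there are 4 negative pivots.
H is negative definite, so the origin is a strict local maximum.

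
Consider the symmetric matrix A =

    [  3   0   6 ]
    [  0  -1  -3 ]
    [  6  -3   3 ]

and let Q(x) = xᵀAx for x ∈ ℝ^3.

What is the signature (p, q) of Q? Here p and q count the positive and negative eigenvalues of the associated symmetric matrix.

(1, 1)

Applying the same elementary operations to the rows and columns of A produces a congruent diagonal matrix with entries 3, -1, 0.
That gives 1 positive, 1 negative, 1 zero pivots.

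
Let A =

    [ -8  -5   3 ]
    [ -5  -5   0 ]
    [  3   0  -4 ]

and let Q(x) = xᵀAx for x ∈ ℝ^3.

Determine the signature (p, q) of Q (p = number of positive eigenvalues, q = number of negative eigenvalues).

Symmetric row and column elimination reduces A to a congruent diagonal form with pivots -8, -15/8, -1.
So there are 3 negative pivots.

(0, 3)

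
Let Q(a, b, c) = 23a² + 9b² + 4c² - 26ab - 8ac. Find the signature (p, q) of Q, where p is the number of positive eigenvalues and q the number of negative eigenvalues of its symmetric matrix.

(3, 0)

The symmetric matrix is A = [[23, -13, -4], [-13, 9, 0], [-4, 0, 4]].
Congruent diagonalization of A (simultaneous row and column reduction) yields pivots 23, 38/23, 4/19.
Counting signs: 3 positive.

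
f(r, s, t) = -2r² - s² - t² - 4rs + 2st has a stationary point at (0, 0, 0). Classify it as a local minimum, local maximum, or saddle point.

saddle point

The Hessian at the origin is H = [[-4, -4, 0], [-4, -2, 2], [0, 2, -2]].
Applying the same elementary operations to the rows and columns of H produces a congruent diagonal matrix with entries -4, 2, -4.
Counting signs: 1 positive, 2 negative.
H is indefinite, so the origin is a saddle point.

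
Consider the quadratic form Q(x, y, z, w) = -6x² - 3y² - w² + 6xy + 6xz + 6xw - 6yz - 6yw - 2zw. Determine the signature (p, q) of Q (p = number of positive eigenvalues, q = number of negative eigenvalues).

(2, 2)

The symmetric matrix is A = [[-6, 3, 3, 3], [3, -3, -3, -3], [3, -3, 0, -1], [3, -3, -1, -1]].
Applying the same elementary operations to the rows and columns of A produces a congruent diagonal matrix with entries -6, -3/2, 3, 2/3.
Counting signs: 2 positive, 2 negative.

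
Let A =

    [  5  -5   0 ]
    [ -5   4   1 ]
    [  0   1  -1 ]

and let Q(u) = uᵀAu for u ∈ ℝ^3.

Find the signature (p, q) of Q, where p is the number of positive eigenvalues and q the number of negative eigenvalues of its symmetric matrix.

Applying the same elementary operations to the rows and columns of A produces a congruent diagonal matrix with entries 5, -1, 0.
That gives 1 positive, 1 negative, 1 zero pivots.

(1, 1)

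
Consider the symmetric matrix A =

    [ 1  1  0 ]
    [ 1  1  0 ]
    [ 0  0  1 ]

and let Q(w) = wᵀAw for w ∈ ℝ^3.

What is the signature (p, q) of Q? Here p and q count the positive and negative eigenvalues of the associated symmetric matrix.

(2, 0)

Symmetric row and column elimination reduces A to a congruent diagonal form with pivots 1, 0, 1.
Counting signs: 2 positive, 1 zero.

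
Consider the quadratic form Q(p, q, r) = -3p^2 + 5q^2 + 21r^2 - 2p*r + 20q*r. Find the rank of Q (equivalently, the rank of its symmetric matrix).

Write A = [[-3, 0, -1], [0, 5, 10], [-1, 10, 21]].
Row-reducing A symmetrically gives the diagonal entries -3, 5, 4/3.
Counting signs: 2 positive, 1 negative.
The rank is the number of nonzero pivots: 3.

3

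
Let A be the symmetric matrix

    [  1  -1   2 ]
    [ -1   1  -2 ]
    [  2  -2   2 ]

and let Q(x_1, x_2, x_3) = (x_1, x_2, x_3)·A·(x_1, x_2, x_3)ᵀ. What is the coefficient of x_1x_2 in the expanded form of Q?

The coefficient of x_1x_2 is A[1,2] + A[2,1] = 2·(-1) = -2.

-2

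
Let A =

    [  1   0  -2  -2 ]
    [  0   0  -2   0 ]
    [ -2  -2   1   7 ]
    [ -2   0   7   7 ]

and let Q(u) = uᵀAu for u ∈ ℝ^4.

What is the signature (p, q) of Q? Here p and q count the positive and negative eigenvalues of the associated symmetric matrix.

(3, 1)

By Sylvester's law of inertia any congruent diagonalization of A has 3 positive, 1 negative and 0 zero entries.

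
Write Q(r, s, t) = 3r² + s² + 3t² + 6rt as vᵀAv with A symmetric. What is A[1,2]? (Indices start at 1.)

0

The coefficient of r·s in Q is 0. For a symmetric A this equals A[1,2] + A[2,1] = 2·A[1,2].
So A[1,2] = 0/2 = 0.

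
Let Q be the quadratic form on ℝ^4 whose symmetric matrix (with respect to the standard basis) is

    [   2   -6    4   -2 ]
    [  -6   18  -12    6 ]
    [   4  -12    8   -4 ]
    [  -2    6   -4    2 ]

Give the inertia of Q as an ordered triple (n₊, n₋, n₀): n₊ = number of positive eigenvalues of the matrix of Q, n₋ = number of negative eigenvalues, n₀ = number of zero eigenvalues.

Congruent diagonalization of A (simultaneous row and column reduction) yields pivots 2, 0, 0, 0.
Counting signs: 1 positive, 3 zero.

(1, 0, 3)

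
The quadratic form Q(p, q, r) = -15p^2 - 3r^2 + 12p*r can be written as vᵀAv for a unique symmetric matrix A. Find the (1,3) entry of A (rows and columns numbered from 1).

The coefficient of p·r in Q is 12. For a symmetric A this equals A[1,3] + A[3,1] = 2·A[1,3].
So A[1,3] = 12/2 = 6.

6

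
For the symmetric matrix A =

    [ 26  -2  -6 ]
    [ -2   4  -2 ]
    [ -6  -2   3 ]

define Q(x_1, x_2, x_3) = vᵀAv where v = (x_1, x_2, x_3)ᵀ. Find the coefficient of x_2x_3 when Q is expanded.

-4

The coefficient of x_2x_3 is A[2,3] + A[3,2] = 2·(-2) = -4.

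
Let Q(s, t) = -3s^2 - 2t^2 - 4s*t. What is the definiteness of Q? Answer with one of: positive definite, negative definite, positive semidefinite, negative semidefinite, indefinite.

negative definite

The symmetric matrix of Q is [[-3, -2], [-2, -2]].
For the 2×2 matrix [[-3, -2], [-2, -2]]: det = -3·-2 − (-2)² = 2, trace = -5.
det > 0 so both eigenvalues share the sign of the trace; trace = -5 < 0 ⇒ both negative.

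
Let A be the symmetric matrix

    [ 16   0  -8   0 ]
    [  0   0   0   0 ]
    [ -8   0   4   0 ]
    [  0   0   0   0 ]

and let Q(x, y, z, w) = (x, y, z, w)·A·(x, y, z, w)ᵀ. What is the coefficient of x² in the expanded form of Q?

The coefficient of x² is the diagonal entry A[1,1] = 16.

16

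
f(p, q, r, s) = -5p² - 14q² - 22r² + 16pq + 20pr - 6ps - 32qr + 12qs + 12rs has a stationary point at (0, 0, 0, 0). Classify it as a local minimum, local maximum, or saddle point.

saddle point

The Hessian at the origin is H = [[-10, 16, 20, -6], [16, -28, -32, 12], [20, -32, -44, 12], [-6, 12, 12, 0]].
Row-reducing H symmetrically gives the diagonal entries -10, -12/5, -4, 6.
So there are 1 positive, 3 negative pivots.
H is indefinite, so the origin is a saddle point.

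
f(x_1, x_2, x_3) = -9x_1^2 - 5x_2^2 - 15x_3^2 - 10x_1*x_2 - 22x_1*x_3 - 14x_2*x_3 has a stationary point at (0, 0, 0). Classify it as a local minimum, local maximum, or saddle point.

local maximum

The Hessian at the origin is H = [[-18, -10, -22], [-10, -10, -14], [-22, -14, -30]].
Row-reducing H symmetrically gives the diagonal entries -18, -40/9, -12/5.
That gives 3 negative pivots.
H is negative definite, so the origin is a strict local maximum.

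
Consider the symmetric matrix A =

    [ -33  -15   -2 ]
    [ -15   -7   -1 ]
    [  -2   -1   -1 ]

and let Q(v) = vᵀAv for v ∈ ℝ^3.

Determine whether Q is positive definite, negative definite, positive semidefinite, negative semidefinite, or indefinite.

Row-reducing A symmetrically gives the diagonal entries -33, -2/11, -5/6.
Counting signs: 3 negative.
Hence Q is negative definite.

negative definite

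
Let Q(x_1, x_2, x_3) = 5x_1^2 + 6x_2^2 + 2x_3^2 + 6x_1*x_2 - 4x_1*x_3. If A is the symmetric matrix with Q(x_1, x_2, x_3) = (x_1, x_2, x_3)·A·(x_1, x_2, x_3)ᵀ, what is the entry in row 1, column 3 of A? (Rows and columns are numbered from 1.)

-2

The coefficient of x_1·x_3 in Q is -4. For a symmetric A this equals A[1,3] + A[3,1] = 2·A[1,3].
So A[1,3] = -4/2 = -2.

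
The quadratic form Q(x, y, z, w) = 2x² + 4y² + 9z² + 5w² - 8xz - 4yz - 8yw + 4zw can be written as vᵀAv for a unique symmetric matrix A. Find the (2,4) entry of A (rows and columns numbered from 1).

The coefficient of y·w in Q is -8. For a symmetric A this equals A[2,4] + A[4,2] = 2·A[2,4].
So A[2,4] = -8/2 = -4.

-4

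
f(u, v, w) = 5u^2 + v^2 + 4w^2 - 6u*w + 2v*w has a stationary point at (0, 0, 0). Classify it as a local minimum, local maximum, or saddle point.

local minimum

The Hessian at the origin is H = [[10, 0, -6], [0, 2, 2], [-6, 2, 8]].
An LDLᵀ factorisation of H has diagonal entries 10, 2, 12/5.
That gives 3 positive pivots.
H is positive definite, so the origin is a strict local minimum.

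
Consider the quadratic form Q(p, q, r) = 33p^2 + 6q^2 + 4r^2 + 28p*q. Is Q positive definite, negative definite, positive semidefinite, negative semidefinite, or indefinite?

positive definite

The symmetric matrix of Q is A = [[33, 14, 0], [14, 6, 0], [0, 0, 4]].
Leading principal minors: Δ_1 = 33, Δ_2 = 2, Δ_3 = 8.
All leading principal minors are positive, so by Sylvester's criterion Q is positive definite.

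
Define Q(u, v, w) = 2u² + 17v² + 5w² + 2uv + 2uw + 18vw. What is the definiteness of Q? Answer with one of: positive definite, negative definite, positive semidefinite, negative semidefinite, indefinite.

positive definite

The symmetric matrix is A = [[2, 1, 1], [1, 17, 9], [1, 9, 5]].
Congruent diagonalization of A (simultaneous row and column reduction) yields pivots 2, 33/2, 4/33.
So there are 3 positive pivots.
Hence Q is positive definite.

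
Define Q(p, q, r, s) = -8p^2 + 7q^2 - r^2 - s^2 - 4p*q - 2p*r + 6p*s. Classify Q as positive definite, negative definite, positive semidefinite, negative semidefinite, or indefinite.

Write A = [[-8, -2, -1, 3], [-2, 7, 0, 0], [-1, 0, -1, 0], [3, 0, 0, -1]].
An LDLᵀ factorisation of A has diagonal entries -8, 15/2, -53/60, 10/53.
Counting signs: 2 positive, 2 negative.
Hence Q is indefinite.

indefinite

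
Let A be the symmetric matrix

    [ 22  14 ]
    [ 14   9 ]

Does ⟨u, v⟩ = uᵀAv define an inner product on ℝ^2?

yes

For the 2×2 matrix [[22, 14], [14, 9]]: det = 22·9 − (14)² = 2, trace = 31.
det > 0 so both eigenvalues share the sign of the trace; trace = 31 > 0 ⇒ both positive.
⟨·,·⟩ is an inner product exactly when A is positive definite.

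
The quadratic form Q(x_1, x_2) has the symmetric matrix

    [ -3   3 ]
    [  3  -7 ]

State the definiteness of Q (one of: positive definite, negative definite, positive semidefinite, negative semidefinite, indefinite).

For the 2×2 matrix [[-3, 3], [3, -7]]: det = -3·-7 − (3)² = 12, trace = -10.
det > 0 so both eigenvalues share the sign of the trace; trace = -10 < 0 ⇒ both negative.

negative definite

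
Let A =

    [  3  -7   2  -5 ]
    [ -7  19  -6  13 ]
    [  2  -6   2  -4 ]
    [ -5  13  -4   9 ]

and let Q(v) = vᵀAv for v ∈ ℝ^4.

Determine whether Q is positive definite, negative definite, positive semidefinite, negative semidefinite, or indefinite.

Applying the same elementary operations to the rows and columns of A produces a congruent diagonal matrix with entries 3, 8/3, 0, 0.
Counting signs: 2 positive, 2 zero.
Hence Q is positive semidefinite.

positive semidefinite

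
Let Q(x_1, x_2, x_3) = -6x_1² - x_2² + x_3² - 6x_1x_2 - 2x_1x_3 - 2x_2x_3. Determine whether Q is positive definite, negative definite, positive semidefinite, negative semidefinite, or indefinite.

indefinite

The associated matrix is A = [[-6, -3, -1], [-3, -1, -1], [-1, -1, 1]].
Row-reducing A symmetrically gives the diagonal entries -6, 1/2, 2/3.
That gives 2 positive, 1 negative pivots.
Hence Q is indefinite.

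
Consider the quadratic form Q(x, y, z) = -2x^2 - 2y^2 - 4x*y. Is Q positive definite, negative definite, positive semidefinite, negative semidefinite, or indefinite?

negative semidefinite

The associated matrix is A = [[-2, -2, 0], [-2, -2, 0], [0, 0, 0]].
Row-reducing A symmetrically gives the diagonal entries -2, 0, 0.
Counting signs: 1 negative, 2 zero.
Hence Q is negative semidefinite.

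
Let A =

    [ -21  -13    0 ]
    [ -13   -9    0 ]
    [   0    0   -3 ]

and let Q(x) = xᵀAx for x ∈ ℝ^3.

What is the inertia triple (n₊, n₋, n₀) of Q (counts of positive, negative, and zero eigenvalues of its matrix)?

Applying the same elementary operations to the rows and columns of A produces a congruent diagonal matrix with entries -21, -20/21, -3.
Counting signs: 3 negative.

(0, 3, 0)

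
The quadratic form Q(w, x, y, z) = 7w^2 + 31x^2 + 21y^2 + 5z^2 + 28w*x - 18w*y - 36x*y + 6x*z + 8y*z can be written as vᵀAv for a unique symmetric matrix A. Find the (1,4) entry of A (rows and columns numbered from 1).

0

The coefficient of w·z in Q is 0. For a symmetric A this equals A[1,4] + A[4,1] = 2·A[1,4].
So A[1,4] = 0/2 = 0.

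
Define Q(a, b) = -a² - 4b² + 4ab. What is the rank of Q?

1

The associated matrix is A = [[-1, 2], [2, -4]].
Congruent diagonalization of A (simultaneous row and column reduction) yields pivots -1, 0.
Counting signs: 1 negative, 1 zero.
The rank is the number of nonzero pivots: 1.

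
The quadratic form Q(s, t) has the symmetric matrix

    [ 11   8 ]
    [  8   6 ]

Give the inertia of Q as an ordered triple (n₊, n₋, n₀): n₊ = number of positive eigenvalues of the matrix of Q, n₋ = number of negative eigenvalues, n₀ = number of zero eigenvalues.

(2, 0, 0)

Applying the same elementary operations to the rows and columns of A produces a congruent diagonal matrix with entries 11, 2/11.
That gives 2 positive pivots.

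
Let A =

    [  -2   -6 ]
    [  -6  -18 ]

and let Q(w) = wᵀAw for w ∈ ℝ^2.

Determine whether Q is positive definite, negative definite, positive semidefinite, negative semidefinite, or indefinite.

For the 2×2 matrix [[-2, -6], [-6, -18]]: det = -2·-18 − (-6)² = 0, trace = -20.
det = 0 so one eigenvalue is zero; the form is semidefinite with the sign of the trace.

negative semidefinite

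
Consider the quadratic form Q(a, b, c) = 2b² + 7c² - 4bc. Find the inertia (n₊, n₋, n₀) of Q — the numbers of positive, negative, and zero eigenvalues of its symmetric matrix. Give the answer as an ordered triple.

(2, 0, 1)

The associated matrix is A = [[0, 0, 0], [0, 2, -2], [0, -2, 7]].
Row-reducing A symmetrically gives the diagonal entries 0, 2, 5.
So there are 2 positive, 1 zero pivots.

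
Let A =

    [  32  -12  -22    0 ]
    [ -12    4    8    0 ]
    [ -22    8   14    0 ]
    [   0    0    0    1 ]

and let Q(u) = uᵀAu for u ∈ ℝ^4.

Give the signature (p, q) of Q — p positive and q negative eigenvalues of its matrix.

(2, 2)

Row-reducing A symmetrically gives the diagonal entries 32, -1/2, -1, 1.
So there are 2 positive, 2 negative pivots.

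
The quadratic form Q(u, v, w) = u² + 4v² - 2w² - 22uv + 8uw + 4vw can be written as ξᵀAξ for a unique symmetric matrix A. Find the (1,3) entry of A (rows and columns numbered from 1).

The coefficient of u·w in Q is 8. For a symmetric A this equals A[1,3] + A[3,1] = 2·A[1,3].
So A[1,3] = 8/2 = 4.

4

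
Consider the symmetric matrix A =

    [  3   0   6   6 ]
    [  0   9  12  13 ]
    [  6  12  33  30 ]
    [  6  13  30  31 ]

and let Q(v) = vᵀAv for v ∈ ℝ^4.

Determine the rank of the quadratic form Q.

Symmetric row and column elimination reduces A to a congruent diagonal form with pivots 3, 9, 5, 2/15.
Counting signs: 4 positive.
The rank is the number of nonzero pivots: 4.

4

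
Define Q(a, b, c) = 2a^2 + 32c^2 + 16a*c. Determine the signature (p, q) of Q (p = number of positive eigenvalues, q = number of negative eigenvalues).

(1, 0)

Write A = [[2, 0, 8], [0, 0, 0], [8, 0, 32]].
Applying the same elementary operations to the rows and columns of A produces a congruent diagonal matrix with entries 2, 0, 0.
That gives 1 positive, 2 zero pivots.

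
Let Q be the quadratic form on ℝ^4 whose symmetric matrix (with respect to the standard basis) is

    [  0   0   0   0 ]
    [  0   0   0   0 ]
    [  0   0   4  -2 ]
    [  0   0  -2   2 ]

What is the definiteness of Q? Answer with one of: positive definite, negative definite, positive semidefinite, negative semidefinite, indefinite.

Symmetric row and column elimination reduces A to a congruent diagonal form with pivots 0, 0, 4, 1.
So there are 2 positive, 2 zero pivots.
Hence Q is positive semidefinite.

positive semidefinite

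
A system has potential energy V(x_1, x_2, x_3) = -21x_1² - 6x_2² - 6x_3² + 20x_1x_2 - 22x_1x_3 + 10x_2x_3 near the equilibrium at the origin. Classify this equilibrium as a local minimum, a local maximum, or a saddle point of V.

local maximum

The Hessian at the origin is H = [[-42, 20, -22], [20, -12, 10], [-22, 10, -12]].
Applying the same elementary operations to the rows and columns of H produces a congruent diagonal matrix with entries -42, -52/21, -5/13.
That gives 3 negative pivots.
H is negative definite, so the origin is a strict local maximum.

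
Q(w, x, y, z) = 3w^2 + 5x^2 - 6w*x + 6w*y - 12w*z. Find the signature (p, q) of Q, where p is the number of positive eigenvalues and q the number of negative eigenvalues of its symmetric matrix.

Write A = [[3, -3, 3, -6], [-3, 5, 0, 0], [3, 0, 0, 0], [-6, 0, 0, 0]].
Congruent diagonalization of A (simultaneous row and column reduction) yields pivots 3, 2, -15/2, 0.
That gives 2 positive, 1 negative, 1 zero pivots.

(2, 1)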